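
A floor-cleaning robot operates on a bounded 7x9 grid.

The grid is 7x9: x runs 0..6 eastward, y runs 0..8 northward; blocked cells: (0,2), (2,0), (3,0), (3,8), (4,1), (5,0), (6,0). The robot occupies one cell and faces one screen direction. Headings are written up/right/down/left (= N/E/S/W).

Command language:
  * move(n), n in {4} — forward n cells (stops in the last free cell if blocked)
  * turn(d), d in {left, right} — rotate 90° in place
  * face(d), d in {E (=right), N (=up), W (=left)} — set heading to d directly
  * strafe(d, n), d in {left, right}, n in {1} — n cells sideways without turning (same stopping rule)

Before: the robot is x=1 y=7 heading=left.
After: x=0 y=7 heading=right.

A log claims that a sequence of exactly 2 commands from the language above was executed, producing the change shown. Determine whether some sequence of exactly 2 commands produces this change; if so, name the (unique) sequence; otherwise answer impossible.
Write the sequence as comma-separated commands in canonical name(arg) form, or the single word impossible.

key: cell and facing (now E) both changed — the 2 commands mix motion and turning
t0: x=1 y=7 heading=left
1. move(4) → x=0 y=7 heading=left
2. face(E) → x=0 y=7 heading=right
all 64 alternatives checked — unique.

move(4), face(E)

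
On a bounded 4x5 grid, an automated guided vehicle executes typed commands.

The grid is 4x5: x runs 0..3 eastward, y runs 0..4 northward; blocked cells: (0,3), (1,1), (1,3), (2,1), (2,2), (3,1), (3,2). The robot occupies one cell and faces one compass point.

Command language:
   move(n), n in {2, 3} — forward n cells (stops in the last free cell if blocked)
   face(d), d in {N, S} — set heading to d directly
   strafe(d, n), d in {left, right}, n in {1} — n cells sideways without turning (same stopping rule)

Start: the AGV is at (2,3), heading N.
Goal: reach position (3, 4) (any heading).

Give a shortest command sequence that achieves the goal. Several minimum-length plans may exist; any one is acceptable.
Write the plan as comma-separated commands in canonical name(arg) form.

move(3), strafe(right, 1)

from: at (2,3), heading N
1. move(3) → at (2,4), heading N
2. strafe(right, 1) → at (3,4), heading N
no 1-step plan works, so 2 is optimal.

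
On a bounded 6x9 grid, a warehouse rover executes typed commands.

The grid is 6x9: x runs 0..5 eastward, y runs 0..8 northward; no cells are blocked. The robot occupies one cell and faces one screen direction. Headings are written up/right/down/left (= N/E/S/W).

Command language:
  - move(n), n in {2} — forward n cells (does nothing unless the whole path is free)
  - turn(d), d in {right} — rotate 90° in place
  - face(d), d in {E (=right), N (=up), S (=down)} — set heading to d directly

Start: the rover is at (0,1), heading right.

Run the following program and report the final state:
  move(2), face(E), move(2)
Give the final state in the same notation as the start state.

at (4,1), heading right

begin: at (0,1), heading right
t=1 move(2) ⇒ at (2,1), heading right
t=2 face(E) ⇒ at (2,1), heading right
t=3 move(2) ⇒ at (4,1), heading right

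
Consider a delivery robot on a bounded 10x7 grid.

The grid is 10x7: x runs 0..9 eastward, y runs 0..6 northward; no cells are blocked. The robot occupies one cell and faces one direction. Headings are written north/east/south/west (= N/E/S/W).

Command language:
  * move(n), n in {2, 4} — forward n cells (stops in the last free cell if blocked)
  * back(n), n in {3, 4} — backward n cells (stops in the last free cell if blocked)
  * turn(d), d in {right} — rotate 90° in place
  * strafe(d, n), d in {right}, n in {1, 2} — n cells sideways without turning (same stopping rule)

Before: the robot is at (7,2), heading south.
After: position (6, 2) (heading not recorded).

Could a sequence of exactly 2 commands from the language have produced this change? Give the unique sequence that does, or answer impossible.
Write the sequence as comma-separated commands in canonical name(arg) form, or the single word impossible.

strafe(right, 1), turn(right)

key: running turn(right) before strafe(right, 1) would end elsewhere — order is forced
begin: at (7,2), heading south
1. strafe(right, 1) → at (6,2), heading south
2. turn(right) → at (6,2), heading west
no rival 2-sequence matches.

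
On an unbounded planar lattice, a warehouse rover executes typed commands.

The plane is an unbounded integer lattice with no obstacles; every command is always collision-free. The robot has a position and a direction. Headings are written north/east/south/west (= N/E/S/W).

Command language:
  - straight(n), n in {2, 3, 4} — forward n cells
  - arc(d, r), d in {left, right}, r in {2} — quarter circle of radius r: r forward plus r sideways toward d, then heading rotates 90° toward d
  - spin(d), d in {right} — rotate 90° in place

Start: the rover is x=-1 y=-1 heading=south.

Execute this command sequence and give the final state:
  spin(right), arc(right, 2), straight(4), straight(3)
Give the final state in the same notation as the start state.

from: x=-1 y=-1 heading=south
t=1 spin(right) ⇒ x=-1 y=-1 heading=west
t=2 arc(right, 2) ⇒ x=-3 y=1 heading=north
t=3 straight(4) ⇒ x=-3 y=5 heading=north
t=4 straight(3) ⇒ x=-3 y=8 heading=north

x=-3 y=8 heading=north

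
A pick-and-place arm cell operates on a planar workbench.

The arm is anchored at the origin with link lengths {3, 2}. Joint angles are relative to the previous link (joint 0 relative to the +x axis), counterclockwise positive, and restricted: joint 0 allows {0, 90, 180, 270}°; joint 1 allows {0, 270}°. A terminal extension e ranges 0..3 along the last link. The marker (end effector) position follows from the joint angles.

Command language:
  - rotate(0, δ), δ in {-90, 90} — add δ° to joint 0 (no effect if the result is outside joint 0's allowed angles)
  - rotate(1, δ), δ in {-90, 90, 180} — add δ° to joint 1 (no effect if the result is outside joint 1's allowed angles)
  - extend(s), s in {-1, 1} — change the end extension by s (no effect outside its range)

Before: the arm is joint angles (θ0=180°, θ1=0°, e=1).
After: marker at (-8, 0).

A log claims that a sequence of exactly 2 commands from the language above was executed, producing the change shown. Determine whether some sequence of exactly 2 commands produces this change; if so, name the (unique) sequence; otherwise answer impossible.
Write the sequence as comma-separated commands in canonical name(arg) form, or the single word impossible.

t0: joint angles (θ0=180°, θ1=0°, e=1)
[1] after extend(1): joint angles (θ0=180°, θ1=0°, e=2)
[2] after extend(1): joint angles (θ0=180°, θ1=0°, e=3)
uniquely the one of 49 2-step routes that fits.

extend(1), extend(1)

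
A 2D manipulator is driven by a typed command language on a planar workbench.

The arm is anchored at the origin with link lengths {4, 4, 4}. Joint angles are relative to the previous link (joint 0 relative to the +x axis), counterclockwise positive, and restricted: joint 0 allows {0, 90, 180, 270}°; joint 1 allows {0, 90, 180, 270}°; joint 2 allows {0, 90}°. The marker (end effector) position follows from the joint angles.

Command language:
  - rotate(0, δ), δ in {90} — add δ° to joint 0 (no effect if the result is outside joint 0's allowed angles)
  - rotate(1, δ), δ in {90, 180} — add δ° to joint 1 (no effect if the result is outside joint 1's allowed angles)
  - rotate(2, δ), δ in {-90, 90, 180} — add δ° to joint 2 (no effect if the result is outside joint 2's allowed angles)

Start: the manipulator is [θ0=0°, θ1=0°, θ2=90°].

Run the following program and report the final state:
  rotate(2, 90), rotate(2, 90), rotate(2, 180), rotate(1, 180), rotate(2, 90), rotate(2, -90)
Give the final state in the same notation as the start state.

initial: [θ0=0°, θ1=0°, θ2=90°]
step 1 (rotate(2, 90)): [θ0=0°, θ1=0°, θ2=90°]
step 2 (rotate(2, 90)): [θ0=0°, θ1=0°, θ2=90°]
step 3 (rotate(2, 180)): [θ0=0°, θ1=0°, θ2=90°]
step 4 (rotate(1, 180)): [θ0=0°, θ1=180°, θ2=90°]
step 5 (rotate(2, 90)): [θ0=0°, θ1=180°, θ2=90°]
step 6 (rotate(2, -90)): [θ0=0°, θ1=180°, θ2=0°]

[θ0=0°, θ1=180°, θ2=0°]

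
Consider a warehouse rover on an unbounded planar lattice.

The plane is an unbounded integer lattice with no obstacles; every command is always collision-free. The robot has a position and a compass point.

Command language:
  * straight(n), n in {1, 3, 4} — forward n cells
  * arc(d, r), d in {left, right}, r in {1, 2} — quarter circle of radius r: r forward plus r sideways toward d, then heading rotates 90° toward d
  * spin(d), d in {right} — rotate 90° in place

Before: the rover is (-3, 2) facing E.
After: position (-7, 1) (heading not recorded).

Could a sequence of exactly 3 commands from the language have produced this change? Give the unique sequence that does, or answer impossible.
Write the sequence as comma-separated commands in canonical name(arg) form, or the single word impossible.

key: running straight(3) before spin(right) would end elsewhere — order is forced
begin: (-3, 2) facing E
step 1 (spin(right)): (-3, 2) facing S
step 2 (arc(right, 1)): (-4, 1) facing W
step 3 (straight(3)): (-7, 1) facing W
uniquely the one of 512 3-step routes that fits.

spin(right), arc(right, 1), straight(3)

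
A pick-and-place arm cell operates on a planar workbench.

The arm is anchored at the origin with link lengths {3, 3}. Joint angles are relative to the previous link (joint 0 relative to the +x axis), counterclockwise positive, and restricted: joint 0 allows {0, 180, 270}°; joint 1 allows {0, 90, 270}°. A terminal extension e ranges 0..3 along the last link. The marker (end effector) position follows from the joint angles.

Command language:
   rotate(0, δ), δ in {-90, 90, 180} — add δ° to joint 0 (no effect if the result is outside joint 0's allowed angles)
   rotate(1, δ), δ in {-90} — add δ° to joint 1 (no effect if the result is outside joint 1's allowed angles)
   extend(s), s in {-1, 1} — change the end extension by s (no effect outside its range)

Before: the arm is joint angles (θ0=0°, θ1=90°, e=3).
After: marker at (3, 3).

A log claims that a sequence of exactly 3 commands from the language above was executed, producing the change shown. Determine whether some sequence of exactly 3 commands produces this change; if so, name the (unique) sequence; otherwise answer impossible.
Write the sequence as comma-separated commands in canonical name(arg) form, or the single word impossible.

initial: joint angles (θ0=0°, θ1=90°, e=3)
t=1 extend(-1) ⇒ joint angles (θ0=0°, θ1=90°, e=2)
t=2 extend(-1) ⇒ joint angles (θ0=0°, θ1=90°, e=1)
t=3 extend(-1) ⇒ joint angles (θ0=0°, θ1=90°, e=0)
no other 3-command option fits: unique.

extend(-1), extend(-1), extend(-1)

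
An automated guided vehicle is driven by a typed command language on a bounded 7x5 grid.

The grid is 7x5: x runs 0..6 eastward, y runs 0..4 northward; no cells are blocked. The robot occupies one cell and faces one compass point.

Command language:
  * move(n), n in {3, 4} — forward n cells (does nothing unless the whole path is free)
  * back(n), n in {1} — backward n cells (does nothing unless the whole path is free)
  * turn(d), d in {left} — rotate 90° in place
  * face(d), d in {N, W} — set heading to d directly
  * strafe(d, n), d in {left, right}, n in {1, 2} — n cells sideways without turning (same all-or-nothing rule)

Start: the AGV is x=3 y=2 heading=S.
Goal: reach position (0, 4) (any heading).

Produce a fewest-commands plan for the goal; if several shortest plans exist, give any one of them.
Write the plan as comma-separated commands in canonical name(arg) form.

initial: x=3 y=2 heading=S
1. face(W) → x=3 y=2 heading=W
2. move(3) → x=0 y=2 heading=W
3. strafe(right, 2) → x=0 y=4 heading=W
shorter routes all fall short; 3 is best.

face(W), move(3), strafe(right, 2)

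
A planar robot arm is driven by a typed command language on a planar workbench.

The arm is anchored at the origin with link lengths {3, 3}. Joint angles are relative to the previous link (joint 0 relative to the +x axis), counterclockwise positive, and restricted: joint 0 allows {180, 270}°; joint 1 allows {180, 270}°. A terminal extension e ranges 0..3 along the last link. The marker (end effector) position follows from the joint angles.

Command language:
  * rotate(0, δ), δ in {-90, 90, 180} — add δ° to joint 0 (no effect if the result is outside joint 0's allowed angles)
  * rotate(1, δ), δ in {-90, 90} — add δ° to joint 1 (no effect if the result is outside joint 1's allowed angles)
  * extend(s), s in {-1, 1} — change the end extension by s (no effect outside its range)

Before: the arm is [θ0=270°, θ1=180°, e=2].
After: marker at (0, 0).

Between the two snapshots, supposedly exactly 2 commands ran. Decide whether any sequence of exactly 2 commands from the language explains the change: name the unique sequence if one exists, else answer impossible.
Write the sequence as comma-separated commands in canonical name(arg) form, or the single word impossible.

extend(-1), extend(-1)

initial: [θ0=270°, θ1=180°, e=2]
1. extend(-1) → [θ0=270°, θ1=180°, e=1]
2. extend(-1) → [θ0=270°, θ1=180°, e=0]
no other 2-command option fits: unique.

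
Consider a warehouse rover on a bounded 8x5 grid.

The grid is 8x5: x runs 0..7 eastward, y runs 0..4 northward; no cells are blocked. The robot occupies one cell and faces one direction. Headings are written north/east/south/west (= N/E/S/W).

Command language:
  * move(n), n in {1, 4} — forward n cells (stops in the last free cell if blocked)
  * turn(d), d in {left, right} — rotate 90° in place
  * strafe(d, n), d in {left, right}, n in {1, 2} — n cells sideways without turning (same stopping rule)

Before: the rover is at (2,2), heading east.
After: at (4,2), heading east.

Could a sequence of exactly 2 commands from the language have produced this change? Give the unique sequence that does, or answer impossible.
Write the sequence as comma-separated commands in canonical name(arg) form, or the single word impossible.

key: heading stays E — no command in the sequence turns
begin: at (2,2), heading east
[1] after move(1): at (3,2), heading east
[2] after move(1): at (4,2), heading east
no rival 2-sequence matches.

move(1), move(1)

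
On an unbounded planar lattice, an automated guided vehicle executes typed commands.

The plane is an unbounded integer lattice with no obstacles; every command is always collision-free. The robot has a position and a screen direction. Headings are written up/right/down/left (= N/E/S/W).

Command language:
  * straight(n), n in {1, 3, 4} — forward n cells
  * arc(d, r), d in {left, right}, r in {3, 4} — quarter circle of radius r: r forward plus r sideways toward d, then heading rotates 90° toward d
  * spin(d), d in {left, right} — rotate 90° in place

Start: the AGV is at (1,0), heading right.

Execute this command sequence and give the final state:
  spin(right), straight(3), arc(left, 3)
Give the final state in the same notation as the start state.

from: at (1,0), heading right
[1] after spin(right): at (1,0), heading down
[2] after straight(3): at (1,-3), heading down
[3] after arc(left, 3): at (4,-6), heading right

at (4,-6), heading right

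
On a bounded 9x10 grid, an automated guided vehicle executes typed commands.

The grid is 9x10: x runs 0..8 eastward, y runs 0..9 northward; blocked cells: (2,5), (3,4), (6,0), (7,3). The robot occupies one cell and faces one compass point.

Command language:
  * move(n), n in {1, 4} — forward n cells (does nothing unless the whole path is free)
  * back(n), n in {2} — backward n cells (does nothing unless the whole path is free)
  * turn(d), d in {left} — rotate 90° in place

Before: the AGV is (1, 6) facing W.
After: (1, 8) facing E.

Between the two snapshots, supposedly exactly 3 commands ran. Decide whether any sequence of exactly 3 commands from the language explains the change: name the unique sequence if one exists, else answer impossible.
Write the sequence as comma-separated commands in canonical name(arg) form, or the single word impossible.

turn(left), back(2), turn(left)

key: cell and facing (now E) both changed — the 3 commands mix motion and turning
begin: (1, 6) facing W
1. turn(left) → (1, 6) facing S
2. back(2) → (1, 8) facing S
3. turn(left) → (1, 8) facing E
no other 3-command option fits: unique.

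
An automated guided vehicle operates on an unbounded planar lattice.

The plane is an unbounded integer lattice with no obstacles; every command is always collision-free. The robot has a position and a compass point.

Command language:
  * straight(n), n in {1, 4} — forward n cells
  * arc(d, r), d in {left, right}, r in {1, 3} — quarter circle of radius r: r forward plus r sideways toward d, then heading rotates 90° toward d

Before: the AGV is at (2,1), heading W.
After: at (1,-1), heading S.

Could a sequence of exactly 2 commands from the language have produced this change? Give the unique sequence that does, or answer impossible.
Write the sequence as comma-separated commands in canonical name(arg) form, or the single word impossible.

arc(left, 1), straight(1)

key: cell and facing (now S) both changed — the 2 commands mix motion and turning
initial: at (2,1), heading W
t=1 arc(left, 1) ⇒ at (1,0), heading S
t=2 straight(1) ⇒ at (1,-1), heading S
no rival 2-sequence matches.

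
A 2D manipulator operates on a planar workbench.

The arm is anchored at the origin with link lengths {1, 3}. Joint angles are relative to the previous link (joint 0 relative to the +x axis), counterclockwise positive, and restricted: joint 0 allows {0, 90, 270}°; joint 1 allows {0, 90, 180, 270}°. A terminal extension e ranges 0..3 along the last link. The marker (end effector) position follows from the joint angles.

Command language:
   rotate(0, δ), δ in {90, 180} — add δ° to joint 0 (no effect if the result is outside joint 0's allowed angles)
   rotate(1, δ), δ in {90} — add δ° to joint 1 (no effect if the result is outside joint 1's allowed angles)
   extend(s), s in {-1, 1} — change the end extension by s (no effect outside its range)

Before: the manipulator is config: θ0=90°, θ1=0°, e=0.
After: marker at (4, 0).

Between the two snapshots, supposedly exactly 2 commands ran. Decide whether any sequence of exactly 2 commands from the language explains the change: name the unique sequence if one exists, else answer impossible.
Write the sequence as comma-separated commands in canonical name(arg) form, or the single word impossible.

rotate(0, 180), rotate(0, 90)

key: order matters: swapping rotate(0, 180) and rotate(0, 90) lands elsewhere
start: config: θ0=90°, θ1=0°, e=0
step 1 (rotate(0, 180)): config: θ0=270°, θ1=0°, e=0
step 2 (rotate(0, 90)): config: θ0=0°, θ1=0°, e=0
uniquely the one of 25 2-step routes that fits.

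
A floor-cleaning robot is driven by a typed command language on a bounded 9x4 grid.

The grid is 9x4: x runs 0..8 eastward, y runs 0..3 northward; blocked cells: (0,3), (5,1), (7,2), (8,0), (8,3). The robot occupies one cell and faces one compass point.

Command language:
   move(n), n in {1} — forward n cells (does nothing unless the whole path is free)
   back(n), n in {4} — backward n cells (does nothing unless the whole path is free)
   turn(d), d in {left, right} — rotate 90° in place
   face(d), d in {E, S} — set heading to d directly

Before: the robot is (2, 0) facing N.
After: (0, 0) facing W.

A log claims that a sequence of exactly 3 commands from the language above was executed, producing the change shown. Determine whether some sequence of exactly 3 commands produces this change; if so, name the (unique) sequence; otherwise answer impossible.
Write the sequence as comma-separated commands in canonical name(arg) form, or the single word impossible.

key: order matters: swapping turn(left) and move(1) lands elsewhere
initial: (2, 0) facing N
step 1 (turn(left)): (2, 0) facing W
step 2 (move(1)): (1, 0) facing W
step 3 (move(1)): (0, 0) facing W
uniquely the one of 216 3-step routes that fits.

turn(left), move(1), move(1)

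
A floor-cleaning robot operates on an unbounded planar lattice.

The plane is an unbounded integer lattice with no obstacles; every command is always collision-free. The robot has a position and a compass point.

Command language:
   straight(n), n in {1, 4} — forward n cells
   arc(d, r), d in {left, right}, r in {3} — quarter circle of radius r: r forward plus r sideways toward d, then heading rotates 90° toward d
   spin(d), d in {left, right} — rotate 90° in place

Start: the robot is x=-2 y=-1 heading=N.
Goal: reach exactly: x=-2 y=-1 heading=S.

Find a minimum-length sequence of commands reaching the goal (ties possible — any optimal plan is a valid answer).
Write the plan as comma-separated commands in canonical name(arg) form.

t0: x=-2 y=-1 heading=N
step 1 (spin(left)): x=-2 y=-1 heading=W
step 2 (spin(left)): x=-2 y=-1 heading=S
minimal: 2 command(s), checked below 2.

spin(left), spin(left)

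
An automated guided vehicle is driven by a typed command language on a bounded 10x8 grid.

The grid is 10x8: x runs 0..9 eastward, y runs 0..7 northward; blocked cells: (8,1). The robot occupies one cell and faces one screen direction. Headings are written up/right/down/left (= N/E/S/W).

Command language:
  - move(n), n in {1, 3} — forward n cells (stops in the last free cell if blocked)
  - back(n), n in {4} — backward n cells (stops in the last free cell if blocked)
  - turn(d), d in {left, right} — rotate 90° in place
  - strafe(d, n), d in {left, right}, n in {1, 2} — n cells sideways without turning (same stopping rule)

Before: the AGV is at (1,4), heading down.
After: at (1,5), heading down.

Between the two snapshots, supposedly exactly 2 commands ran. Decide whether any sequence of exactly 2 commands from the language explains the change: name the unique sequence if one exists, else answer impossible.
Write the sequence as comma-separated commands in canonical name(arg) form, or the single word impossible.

move(3), back(4)

key: still facing S at the end — nothing in the sequence rotates
begin: at (1,4), heading down
t=1 move(3) ⇒ at (1,1), heading down
t=2 back(4) ⇒ at (1,5), heading down
no other 2-command option fits: unique.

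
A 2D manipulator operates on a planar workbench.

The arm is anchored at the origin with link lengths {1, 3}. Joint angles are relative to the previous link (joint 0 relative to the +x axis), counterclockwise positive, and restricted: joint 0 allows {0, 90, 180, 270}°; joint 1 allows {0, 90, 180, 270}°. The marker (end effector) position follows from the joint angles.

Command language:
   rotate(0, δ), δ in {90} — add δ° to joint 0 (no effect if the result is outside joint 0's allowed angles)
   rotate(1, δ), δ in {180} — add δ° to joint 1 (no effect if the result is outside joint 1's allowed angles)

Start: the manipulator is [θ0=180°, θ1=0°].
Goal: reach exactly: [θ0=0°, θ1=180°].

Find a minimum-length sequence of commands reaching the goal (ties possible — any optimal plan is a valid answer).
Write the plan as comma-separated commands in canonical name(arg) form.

from: [θ0=180°, θ1=0°]
t=1 rotate(0, 90) ⇒ [θ0=270°, θ1=0°]
t=2 rotate(0, 90) ⇒ [θ0=0°, θ1=0°]
t=3 rotate(1, 180) ⇒ [θ0=0°, θ1=180°]
minimal: 3 command(s), checked below 3.

rotate(0, 90), rotate(0, 90), rotate(1, 180)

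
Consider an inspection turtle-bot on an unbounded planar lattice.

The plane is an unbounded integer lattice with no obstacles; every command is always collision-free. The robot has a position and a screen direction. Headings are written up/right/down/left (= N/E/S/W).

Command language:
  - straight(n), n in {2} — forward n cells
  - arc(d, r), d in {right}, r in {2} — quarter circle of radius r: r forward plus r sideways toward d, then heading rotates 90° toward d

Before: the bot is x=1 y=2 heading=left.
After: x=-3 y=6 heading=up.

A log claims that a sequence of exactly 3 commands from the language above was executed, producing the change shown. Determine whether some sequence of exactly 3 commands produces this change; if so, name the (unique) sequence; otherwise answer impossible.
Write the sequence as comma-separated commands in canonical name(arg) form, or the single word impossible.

straight(2), arc(right, 2), straight(2)

key: cell and facing (now N) both changed — the 3 commands mix motion and turning
from: x=1 y=2 heading=left
t=1 straight(2) ⇒ x=-1 y=2 heading=left
t=2 arc(right, 2) ⇒ x=-3 y=4 heading=up
t=3 straight(2) ⇒ x=-3 y=6 heading=up
no rival 3-sequence matches.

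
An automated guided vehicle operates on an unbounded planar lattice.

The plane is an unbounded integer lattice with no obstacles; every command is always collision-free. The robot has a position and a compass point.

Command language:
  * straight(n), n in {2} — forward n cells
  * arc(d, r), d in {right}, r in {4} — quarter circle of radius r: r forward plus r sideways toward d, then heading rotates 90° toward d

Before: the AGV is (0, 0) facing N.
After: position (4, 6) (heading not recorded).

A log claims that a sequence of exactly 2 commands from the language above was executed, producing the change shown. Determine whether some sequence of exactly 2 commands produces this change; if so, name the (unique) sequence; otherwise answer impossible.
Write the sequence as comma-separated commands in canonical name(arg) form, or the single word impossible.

straight(2), arc(right, 4)

key: running arc(right, 4) before straight(2) would end elsewhere — order is forced
from: (0, 0) facing N
step 1 (straight(2)): (0, 2) facing N
step 2 (arc(right, 4)): (4, 6) facing E
uniquely the one of 4 2-step routes that fits.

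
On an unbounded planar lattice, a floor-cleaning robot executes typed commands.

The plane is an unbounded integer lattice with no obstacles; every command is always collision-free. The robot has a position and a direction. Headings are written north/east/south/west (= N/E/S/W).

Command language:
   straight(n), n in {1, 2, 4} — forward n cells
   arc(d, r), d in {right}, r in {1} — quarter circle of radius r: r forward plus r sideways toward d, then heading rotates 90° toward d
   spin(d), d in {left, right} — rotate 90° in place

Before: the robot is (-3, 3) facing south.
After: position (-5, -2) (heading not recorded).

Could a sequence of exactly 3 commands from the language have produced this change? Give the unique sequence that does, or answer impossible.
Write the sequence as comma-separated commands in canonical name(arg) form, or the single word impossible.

key: running straight(1) before straight(4) would end elsewhere — order is forced
start: (-3, 3) facing south
step 1 (straight(4)): (-3, -1) facing south
step 2 (arc(right, 1)): (-4, -2) facing west
step 3 (straight(1)): (-5, -2) facing west
uniquely the one of 216 3-step routes that fits.

straight(4), arc(right, 1), straight(1)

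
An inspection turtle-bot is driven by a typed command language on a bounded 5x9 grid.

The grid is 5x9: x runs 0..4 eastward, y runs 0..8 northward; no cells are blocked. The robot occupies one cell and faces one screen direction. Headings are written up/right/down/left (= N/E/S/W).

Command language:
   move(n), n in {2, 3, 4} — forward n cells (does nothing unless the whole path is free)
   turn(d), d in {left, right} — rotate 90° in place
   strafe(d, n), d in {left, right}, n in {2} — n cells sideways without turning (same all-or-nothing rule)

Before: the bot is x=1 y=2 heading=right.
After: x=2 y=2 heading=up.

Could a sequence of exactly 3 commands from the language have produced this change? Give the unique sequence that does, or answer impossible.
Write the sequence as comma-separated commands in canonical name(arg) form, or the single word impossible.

key: cell and facing (now N) both changed — the 3 commands mix motion and turning
start: x=1 y=2 heading=right
1. move(3) → x=4 y=2 heading=right
2. turn(left) → x=4 y=2 heading=up
3. strafe(left, 2) → x=2 y=2 heading=up
no other 3-command option fits: unique.

move(3), turn(left), strafe(left, 2)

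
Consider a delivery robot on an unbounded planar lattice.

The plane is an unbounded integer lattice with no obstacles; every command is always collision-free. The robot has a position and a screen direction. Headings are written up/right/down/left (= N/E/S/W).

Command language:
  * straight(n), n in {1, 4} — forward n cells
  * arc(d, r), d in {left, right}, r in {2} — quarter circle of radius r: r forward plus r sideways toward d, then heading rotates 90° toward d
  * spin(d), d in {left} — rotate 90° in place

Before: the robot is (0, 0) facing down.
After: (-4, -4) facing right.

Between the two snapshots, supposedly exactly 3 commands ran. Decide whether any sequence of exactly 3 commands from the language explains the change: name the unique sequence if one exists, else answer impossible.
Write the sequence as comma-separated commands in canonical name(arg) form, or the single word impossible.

key: running spin(left) before arc(right, 2) would end elsewhere — order is forced
begin: (0, 0) facing down
t=1 arc(right, 2) ⇒ (-2, -2) facing left
t=2 arc(left, 2) ⇒ (-4, -4) facing down
t=3 spin(left) ⇒ (-4, -4) facing right
no rival 3-sequence matches.

arc(right, 2), arc(left, 2), spin(left)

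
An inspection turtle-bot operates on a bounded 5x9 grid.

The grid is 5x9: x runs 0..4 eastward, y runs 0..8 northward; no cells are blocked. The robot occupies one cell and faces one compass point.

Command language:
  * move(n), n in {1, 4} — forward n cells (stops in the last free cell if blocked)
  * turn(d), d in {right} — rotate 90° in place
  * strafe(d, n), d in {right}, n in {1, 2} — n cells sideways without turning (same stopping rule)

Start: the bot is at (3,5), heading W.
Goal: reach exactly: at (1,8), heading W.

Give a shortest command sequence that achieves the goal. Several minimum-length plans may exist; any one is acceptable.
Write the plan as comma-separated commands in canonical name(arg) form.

t0: at (3,5), heading W
step 1 (move(1)): at (2,5), heading W
step 2 (move(1)): at (1,5), heading W
step 3 (strafe(right, 2)): at (1,7), heading W
step 4 (strafe(right, 2)): at (1,8), heading W
shorter routes all fall short; 4 is best.

move(1), move(1), strafe(right, 2), strafe(right, 2)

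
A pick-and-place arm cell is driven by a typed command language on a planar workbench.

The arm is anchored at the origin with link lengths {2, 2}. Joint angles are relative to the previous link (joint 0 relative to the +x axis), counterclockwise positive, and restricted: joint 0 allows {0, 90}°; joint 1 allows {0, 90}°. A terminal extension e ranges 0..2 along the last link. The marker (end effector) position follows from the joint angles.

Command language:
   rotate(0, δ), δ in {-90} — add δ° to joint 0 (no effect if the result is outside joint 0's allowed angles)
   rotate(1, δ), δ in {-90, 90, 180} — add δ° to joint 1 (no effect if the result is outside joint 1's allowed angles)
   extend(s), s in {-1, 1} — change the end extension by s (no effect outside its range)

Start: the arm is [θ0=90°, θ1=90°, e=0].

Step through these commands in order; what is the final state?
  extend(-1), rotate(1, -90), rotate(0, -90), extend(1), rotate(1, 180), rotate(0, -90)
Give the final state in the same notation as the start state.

initial: [θ0=90°, θ1=90°, e=0]
t=1 extend(-1) ⇒ [θ0=90°, θ1=90°, e=0]
t=2 rotate(1, -90) ⇒ [θ0=90°, θ1=0°, e=0]
t=3 rotate(0, -90) ⇒ [θ0=0°, θ1=0°, e=0]
t=4 extend(1) ⇒ [θ0=0°, θ1=0°, e=1]
t=5 rotate(1, 180) ⇒ [θ0=0°, θ1=0°, e=1]
t=6 rotate(0, -90) ⇒ [θ0=0°, θ1=0°, e=1]

[θ0=0°, θ1=0°, e=1]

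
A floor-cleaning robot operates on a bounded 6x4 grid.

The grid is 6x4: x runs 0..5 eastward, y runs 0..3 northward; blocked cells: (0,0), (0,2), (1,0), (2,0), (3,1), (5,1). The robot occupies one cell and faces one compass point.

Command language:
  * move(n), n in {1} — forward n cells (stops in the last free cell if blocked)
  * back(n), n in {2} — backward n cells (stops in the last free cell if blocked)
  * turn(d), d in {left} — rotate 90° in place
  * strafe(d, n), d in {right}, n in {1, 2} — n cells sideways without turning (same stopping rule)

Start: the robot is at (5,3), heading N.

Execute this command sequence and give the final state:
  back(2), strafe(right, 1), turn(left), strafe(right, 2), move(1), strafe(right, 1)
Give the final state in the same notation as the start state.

at (4,3), heading W

start: at (5,3), heading N
1. back(2) → at (5,2), heading N
2. strafe(right, 1) → at (5,2), heading N
3. turn(left) → at (5,2), heading W
4. strafe(right, 2) → at (5,3), heading W
5. move(1) → at (4,3), heading W
6. strafe(right, 1) → at (4,3), heading W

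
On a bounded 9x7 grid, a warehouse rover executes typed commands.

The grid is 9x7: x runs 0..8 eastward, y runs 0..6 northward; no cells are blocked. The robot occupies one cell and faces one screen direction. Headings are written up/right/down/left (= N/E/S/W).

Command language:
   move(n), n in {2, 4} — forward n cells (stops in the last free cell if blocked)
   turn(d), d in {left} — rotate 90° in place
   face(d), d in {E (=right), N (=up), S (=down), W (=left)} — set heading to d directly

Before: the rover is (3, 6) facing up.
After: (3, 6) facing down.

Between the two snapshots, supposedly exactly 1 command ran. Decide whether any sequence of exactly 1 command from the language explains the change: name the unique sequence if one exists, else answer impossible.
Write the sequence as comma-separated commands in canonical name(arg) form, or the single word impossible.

key: parked at (3,6) the whole time — nothing moves the robot
begin: (3, 6) facing up
1. face(S) → (3, 6) facing down
no rival 1-sequence matches.

face(S)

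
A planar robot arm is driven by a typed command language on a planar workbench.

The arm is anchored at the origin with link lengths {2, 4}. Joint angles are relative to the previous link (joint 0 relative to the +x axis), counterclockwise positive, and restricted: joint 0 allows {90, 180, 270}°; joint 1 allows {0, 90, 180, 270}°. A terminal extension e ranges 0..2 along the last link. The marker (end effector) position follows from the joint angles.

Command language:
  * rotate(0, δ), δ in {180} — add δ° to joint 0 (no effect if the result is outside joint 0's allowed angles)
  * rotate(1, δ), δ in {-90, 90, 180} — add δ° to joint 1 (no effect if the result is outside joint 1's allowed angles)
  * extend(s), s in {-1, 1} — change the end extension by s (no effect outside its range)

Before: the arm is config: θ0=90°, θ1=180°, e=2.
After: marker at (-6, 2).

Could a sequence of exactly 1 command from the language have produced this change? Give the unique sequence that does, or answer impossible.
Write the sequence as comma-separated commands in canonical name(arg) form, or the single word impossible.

rotate(1, -90)

t0: config: θ0=90°, θ1=180°, e=2
t=1 rotate(1, -90) ⇒ config: θ0=90°, θ1=90°, e=2
no other 1-command option fits: unique.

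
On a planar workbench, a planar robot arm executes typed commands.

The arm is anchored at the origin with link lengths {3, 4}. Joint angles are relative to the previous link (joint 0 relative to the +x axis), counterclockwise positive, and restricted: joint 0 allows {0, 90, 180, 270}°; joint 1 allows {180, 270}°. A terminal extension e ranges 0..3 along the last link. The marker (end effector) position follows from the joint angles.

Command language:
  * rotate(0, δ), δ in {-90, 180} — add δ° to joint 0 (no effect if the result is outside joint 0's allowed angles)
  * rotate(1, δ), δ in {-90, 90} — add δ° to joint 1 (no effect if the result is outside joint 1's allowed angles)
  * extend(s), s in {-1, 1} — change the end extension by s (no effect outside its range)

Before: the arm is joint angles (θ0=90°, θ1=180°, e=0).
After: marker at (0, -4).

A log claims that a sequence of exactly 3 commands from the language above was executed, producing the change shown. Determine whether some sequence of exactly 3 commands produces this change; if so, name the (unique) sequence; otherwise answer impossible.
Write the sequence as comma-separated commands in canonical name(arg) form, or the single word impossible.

extend(1), extend(1), extend(1)

start: joint angles (θ0=90°, θ1=180°, e=0)
1. extend(1) → joint angles (θ0=90°, θ1=180°, e=1)
2. extend(1) → joint angles (θ0=90°, θ1=180°, e=2)
3. extend(1) → joint angles (θ0=90°, θ1=180°, e=3)
no other 3-command option fits: unique.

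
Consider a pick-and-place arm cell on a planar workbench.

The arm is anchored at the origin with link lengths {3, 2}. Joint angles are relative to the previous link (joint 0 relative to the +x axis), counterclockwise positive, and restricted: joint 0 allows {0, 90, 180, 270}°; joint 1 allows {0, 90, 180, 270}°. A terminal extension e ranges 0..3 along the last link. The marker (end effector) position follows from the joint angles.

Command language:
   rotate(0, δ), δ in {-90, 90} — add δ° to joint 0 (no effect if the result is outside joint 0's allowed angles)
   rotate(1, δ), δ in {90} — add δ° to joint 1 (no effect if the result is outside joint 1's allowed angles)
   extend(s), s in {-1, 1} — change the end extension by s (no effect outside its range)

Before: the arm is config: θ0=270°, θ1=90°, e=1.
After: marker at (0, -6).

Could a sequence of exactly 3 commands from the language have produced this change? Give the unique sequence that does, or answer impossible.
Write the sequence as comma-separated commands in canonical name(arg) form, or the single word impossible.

rotate(1, 90), rotate(1, 90), rotate(1, 90)

t0: config: θ0=270°, θ1=90°, e=1
[1] after rotate(1, 90): config: θ0=270°, θ1=180°, e=1
[2] after rotate(1, 90): config: θ0=270°, θ1=270°, e=1
[3] after rotate(1, 90): config: θ0=270°, θ1=0°, e=1
no other 3-command option fits: unique.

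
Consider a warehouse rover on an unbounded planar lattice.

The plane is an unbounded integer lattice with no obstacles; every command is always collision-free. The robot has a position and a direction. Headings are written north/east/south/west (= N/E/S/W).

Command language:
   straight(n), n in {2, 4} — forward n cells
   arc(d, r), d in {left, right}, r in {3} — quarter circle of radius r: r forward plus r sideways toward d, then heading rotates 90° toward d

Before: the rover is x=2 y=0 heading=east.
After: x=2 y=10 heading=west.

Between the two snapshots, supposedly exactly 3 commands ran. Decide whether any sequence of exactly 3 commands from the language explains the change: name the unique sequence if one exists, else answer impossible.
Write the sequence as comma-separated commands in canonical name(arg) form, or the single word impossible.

key: cell and facing (now W) both changed — the 3 commands mix motion and turning
t0: x=2 y=0 heading=east
[1] after arc(left, 3): x=5 y=3 heading=north
[2] after straight(4): x=5 y=7 heading=north
[3] after arc(left, 3): x=2 y=10 heading=west
no rival 3-sequence matches.

arc(left, 3), straight(4), arc(left, 3)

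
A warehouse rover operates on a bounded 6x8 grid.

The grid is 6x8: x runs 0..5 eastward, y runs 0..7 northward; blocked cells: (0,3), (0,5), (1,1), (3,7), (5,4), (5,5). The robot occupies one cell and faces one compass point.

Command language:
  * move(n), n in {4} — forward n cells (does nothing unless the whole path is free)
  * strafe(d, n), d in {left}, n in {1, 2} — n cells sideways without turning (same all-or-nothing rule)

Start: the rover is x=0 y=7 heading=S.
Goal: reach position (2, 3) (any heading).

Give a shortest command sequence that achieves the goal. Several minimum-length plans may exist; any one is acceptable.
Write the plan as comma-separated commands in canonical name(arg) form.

strafe(left, 2), move(4)

from: x=0 y=7 heading=S
[1] after strafe(left, 2): x=2 y=7 heading=S
[2] after move(4): x=2 y=3 heading=S
no 1-step plan works, so 2 is optimal.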